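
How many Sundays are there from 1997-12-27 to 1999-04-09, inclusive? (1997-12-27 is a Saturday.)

1997-12-27 is a Saturday; the first Sunday on or after it is 1997-12-28 (1 day later).
From 1997-12-28 to 1999-04-09: 3 + 365 + 99 = 467 days (rest of 1997, 1998, to 1999-04-09 in 1999).
467 ÷ 7 = 66 full weeks with remainder 5, so 66 more Sundays after the first → 67.

67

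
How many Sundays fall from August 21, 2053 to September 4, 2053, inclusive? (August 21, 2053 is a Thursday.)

2

August 21, 2053 is a Thursday; the first Sunday on or after it is August 24, 2053 (3 days later).
From August 24, 2053 to September 4, 2053: 7 + 4 = 11 days (rest of August, September).
11 ÷ 7 = 1 full weeks with remainder 4, so 1 more Sundays after the first → 2.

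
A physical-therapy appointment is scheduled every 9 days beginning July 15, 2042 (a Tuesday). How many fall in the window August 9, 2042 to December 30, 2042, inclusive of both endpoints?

16

Occurrences land 9·i days after July 15, 2042 for i = 0, 1, 2, …
August 9, 2042 is 25 days after the start; 25 ÷ 9 = 2 remainder 7; since the remainder is 7, round up to i = 3. First occurrence in the window: #4 on August 11, 2042 (3×9 = 27 days in).
December 30, 2042 is 168 days after the start; 168 ÷ 9 = 18 remainder 6. Last occurrence in the window: #19 on December 24, 2042.
Occurrences #4 through #19: 16 in total.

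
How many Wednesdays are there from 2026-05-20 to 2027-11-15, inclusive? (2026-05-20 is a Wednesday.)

78

2026-05-20 is a Wednesday; the first Wednesday on or after it is 2026-05-20.
From 2026-05-20 to 2027-11-15: 225 + 319 = 544 days (rest of 2026, to 2027-11-15 in 2027).
544 ÷ 7 = 77 full weeks with remainder 5, so 77 more Wednesdays after the first → 78.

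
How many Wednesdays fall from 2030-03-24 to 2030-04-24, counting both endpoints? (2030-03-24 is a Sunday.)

5

2030-03-24 is a Sunday; the first Wednesday on or after it is 2030-03-27 (3 days later).
From 2030-03-27 to 2030-04-24: 4 + 24 = 28 days (rest of March, April).
28 ÷ 7 = 4 full weeks with remainder 0, so 4 more Wednesdays after the first → 5.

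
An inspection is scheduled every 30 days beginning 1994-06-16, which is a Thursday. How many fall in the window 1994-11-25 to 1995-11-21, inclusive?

12

Occurrences land 30·i days after 1994-06-16 for i = 0, 1, 2, …
1994-11-25 is 162 days after the start; 162 ÷ 30 = 5 remainder 12; since the remainder is 12, round up to i = 6. First occurrence in the window: #7 on 1994-12-13 (6×30 = 180 days in).
1995-11-21 is 523 days after the start; 523 ÷ 30 = 17 remainder 13. Last occurrence in the window: #18 on 1995-11-08.
Occurrences #7 through #18: 12 in total.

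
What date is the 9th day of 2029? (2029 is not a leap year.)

9 into January → January 9.

January 9, 2029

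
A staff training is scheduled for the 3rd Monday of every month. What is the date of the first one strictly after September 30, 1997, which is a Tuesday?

October 20, 1997

September 1997 starts on a Monday; its first Monday is the 1st, so the 3rd Monday is the 15th — September 15, 1997.
That is not after September 30, 1997, so look at October 1997.
October 1997 starts on a Wednesday; its first Monday is the 6th, so the 3rd Monday is the 20th — October 20, 1997.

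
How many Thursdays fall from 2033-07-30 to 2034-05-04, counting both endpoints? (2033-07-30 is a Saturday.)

2033-07-30 is a Saturday; the first Thursday on or after it is 2033-08-04 (5 days later).
From 2033-08-04 to 2034-05-04: 27 + 30 + 31 + 30 + 31 + 31 + 28 + 31 + 30 + 4 = 273 days (rest of August, September, October, November, December, January, February, March, April, May).
273 ÷ 7 = 39 full weeks with remainder 0, so 39 more Thursdays after the first → 40.

40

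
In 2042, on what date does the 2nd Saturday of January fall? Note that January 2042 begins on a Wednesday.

January 2042 begins on a Wednesday, so the first Saturday is January 4 (3 days later).
The 2nd Saturday is 1 weeks later: 4 + 7 = 11.

11 January 2042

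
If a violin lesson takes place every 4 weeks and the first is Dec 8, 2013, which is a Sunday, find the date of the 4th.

Mar 2, 2014

The 4th occurrence is 3 intervals after the first: 3 × 28 = 84 days after Dec 8, 2013.
Dec has 31 days — 23 days to the end of Dec leaves 61.
Jan has 31 days (30 left).
Feb has 28 days (2 left).
2 days into Mar → Mar 2, 2014.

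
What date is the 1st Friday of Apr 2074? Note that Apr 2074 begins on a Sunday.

Apr 6, 2074

Apr 2074 begins on a Sunday, so the first Friday is Apr 6 (5 days later).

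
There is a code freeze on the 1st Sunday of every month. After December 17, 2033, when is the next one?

December 2033 starts on a Thursday, so its 1st Sunday is December 4, 2033 (3 days in).
That is not after December 17, 2033, so look at January 2034.
January 2034 starts on a Sunday, so its 1st Sunday is January 1, 2034.

January 1, 2034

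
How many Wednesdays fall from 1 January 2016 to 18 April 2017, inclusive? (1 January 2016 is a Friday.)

67

1 January 2016 is a Friday; the first Wednesday on or after it is 6 January 2016 (5 days later).
From 6 January 2016 to 18 April 2017: 360 + 108 = 468 days (rest of 2016, to 18 April 2017 in 2017).
468 ÷ 7 = 66 full weeks with remainder 6, so 66 more Wednesdays after the first → 67.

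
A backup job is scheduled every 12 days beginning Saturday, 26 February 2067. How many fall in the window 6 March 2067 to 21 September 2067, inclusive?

Occurrences land 12·i days after 26 February 2067 for i = 0, 1, 2, …
6 March 2067 is 8 days after the start; 8 ÷ 12 = 0 remainder 8; since the remainder is 8, round up to i = 1. First occurrence in the window: #2 on 10 March 2067 (1×12 = 12 days in).
21 September 2067 is 207 days after the start; 207 ÷ 12 = 17 remainder 3. Last occurrence in the window: #18 on 18 September 2067.
Occurrences #2 through #18: 17 in total.

17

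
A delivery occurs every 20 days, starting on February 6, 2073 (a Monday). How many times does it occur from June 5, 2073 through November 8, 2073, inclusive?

Occurrences land 20·i days after February 6, 2073 for i = 0, 1, 2, …
June 5, 2073 is 119 days after the start; 119 ÷ 20 = 5 remainder 19; since the remainder is 19, round up to i = 6. First occurrence in the window: #7 on June 6, 2073 (6×20 = 120 days in).
November 8, 2073 is 275 days after the start; 275 ÷ 20 = 13 remainder 15. Last occurrence in the window: #14 on October 24, 2073.
Occurrences #7 through #14: 8 in total.

8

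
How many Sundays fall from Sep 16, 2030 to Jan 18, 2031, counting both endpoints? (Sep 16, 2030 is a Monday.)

Sep 16, 2030 is a Monday; the first Sunday on or after it is Sep 22, 2030 (6 days later).
From Sep 22, 2030 to Jan 18, 2031: 8 + 31 + 30 + 31 + 18 = 118 days (rest of Sep, Oct, Nov, Dec, Jan).
118 ÷ 7 = 16 full weeks with remainder 6, so 16 more Sundays after the first → 17.

17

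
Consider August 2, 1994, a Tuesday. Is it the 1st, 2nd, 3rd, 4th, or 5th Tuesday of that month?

1st

Day 2 falls in week ⌈2/7⌉ of the month.
Days 1–7 hold the 1st Tuesday, 8–14 the 2nd, 15–21 the 3rd, 22–28 the 4th, 29–31 the 5th.
2 is in the range for the 1st.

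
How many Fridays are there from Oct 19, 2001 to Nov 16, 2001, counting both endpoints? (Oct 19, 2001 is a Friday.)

5

Oct 19, 2001 is a Friday; the first Friday on or after it is Oct 19, 2001.
From Oct 19, 2001 to Nov 16, 2001: 12 + 16 = 28 days (rest of Oct, Nov).
28 ÷ 7 = 4 full weeks with remainder 0, so 4 more Fridays after the first → 5.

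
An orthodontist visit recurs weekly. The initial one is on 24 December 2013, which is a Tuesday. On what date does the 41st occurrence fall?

The 41st occurrence is 40 intervals after the first: 40 × 7 = 280 days after 24 December 2013.
December has 31 days — 7 days to the end of December leaves 273.
January has 31 days (242 left).
February has 28 days (214 left).
March has 31 days (183 left).
April has 30 days (153 left).
May has 31 days (122 left).
June has 30 days (92 left).
July has 31 days (61 left).
August has 31 days (30 left).
30 days into September → 30 September 2014.

30 September 2014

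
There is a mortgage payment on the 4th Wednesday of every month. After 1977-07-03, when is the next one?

1977-07-27

July 1977 starts on a Friday; its first Wednesday is the 6th, so the 4th Wednesday is the 27th — 1977-07-27.
1977-07-27 is after 1977-07-03, so that is the next one.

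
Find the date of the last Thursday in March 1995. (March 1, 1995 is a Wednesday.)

March 1995 begins on a Wednesday, so the first Thursday is March 2 (1 day later).
March 1995 has 31 days. Adding weeks: 2, 9, 16, 23, 30 — the last one ≤ 31 is the 30th.

30 March 1995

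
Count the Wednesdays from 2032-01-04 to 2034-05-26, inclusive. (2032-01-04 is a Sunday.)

125

2032-01-04 is a Sunday; the first Wednesday on or after it is 2032-01-07 (3 days later).
From 2032-01-07 to 2034-05-26: 359 + 365 + 146 = 870 days (rest of 2032, 2033, to 2034-05-26 in 2034).
870 ÷ 7 = 124 full weeks with remainder 2, so 124 more Wednesdays after the first → 125.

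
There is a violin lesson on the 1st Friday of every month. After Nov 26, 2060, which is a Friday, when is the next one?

Nov 2060 starts on a Monday, so its 1st Friday is Nov 5, 2060 (4 days in).
That is not after Nov 26, 2060, so look at Dec 2060.
Dec 2060 starts on a Wednesday, so its 1st Friday is Dec 3, 2060 (2 days in).

Dec 3, 2060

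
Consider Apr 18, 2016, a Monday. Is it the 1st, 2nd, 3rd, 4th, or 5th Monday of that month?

3rd

Day 18 falls in week ⌈18/7⌉ of the month.
Days 1–7 hold the 1st Monday, 8–14 the 2nd, 15–21 the 3rd, 22–28 the 4th, 29–31 the 5th.
18 is in the range for the 3rd.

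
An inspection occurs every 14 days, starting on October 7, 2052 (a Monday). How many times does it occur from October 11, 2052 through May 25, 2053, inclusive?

16

Occurrences land 14·i days after October 7, 2052 for i = 0, 1, 2, …
October 11, 2052 is 4 days after the start; 4 ÷ 14 = 0 remainder 4; since the remainder is 4, round up to i = 1. First occurrence in the window: #2 on October 21, 2052 (1×14 = 14 days in).
May 25, 2053 is 230 days after the start; 230 ÷ 14 = 16 remainder 6. Last occurrence in the window: #17 on May 19, 2053.
Occurrences #2 through #17: 16 in total.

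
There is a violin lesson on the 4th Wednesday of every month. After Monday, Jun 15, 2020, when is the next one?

Jun 2020 starts on a Monday; its first Wednesday is the 3rd, so the 4th Wednesday is the 24th — Jun 24, 2020.
Jun 24, 2020 is after Jun 15, 2020, so that is the next one.

Jun 24, 2020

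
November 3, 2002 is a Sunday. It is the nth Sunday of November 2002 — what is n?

1st

Day 3 falls in week ⌈3/7⌉ of the month.
Days 1–7 hold the 1st Sunday, 8–14 the 2nd, 15–21 the 3rd, 22–28 the 4th, 29–31 the 5th.
3 is in the range for the 1st.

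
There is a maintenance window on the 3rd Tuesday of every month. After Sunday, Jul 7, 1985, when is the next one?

Jul 1985 starts on a Monday; its first Tuesday is the 2nd, so the 3rd Tuesday is the 16th — Jul 16, 1985.
Jul 16, 1985 is after Jul 7, 1985, so that is the next one.

Jul 16, 1985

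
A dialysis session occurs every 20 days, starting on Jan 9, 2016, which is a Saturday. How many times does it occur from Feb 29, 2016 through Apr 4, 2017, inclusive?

20

Occurrences land 20·i days after Jan 9, 2016 for i = 0, 1, 2, …
Feb 29, 2016 is 51 days after the start; 51 ÷ 20 = 2 remainder 11; since the remainder is 11, round up to i = 3. First occurrence in the window: #4 on Mar 9, 2016 (3×20 = 60 days in).
Apr 4, 2017 is 451 days after the start; 451 ÷ 20 = 22 remainder 11. Last occurrence in the window: #23 on Mar 24, 2017.
Occurrences #4 through #23: 20 in total.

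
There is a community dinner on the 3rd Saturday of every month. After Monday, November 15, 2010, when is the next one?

November 20, 2010

November 2010 starts on a Monday; its first Saturday is the 6th, so the 3rd Saturday is the 20th — November 20, 2010.
November 20, 2010 is after November 15, 2010, so that is the next one.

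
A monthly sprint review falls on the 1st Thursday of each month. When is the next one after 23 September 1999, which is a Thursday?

7 October 1999

September 1999 starts on a Wednesday, so its 1st Thursday is 2 September 1999 (1 day in).
That is not after 23 September 1999, so look at October 1999.
October 1999 starts on a Friday, so its 1st Thursday is 7 October 1999 (6 days in).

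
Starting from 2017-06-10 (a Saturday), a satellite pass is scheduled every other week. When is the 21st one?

The 21st occurrence is 20 intervals after the first: 20 × 14 = 280 days after 2017-06-10.
June has 30 days — 20 days to the end of June leaves 260.
July has 31 days (229 left).
August has 31 days (198 left).
September has 30 days (168 left).
October has 31 days (137 left).
November has 30 days (107 left).
December has 31 days (76 left).
January has 31 days (45 left).
February has 28 days (17 left).
17 days into March → 2018-03-17.

2018-03-17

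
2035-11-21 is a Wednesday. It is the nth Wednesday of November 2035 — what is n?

Day 21 falls in week ⌈21/7⌉ of the month.
Days 1–7 hold the 1st Wednesday, 8–14 the 2nd, 15–21 the 3rd, 22–28 the 4th, 29–31 the 5th.
21 is in the range for the 3rd.

3rd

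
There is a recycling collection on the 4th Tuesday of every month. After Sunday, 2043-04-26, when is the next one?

April 2043 starts on a Wednesday; its first Tuesday is the 7th, so the 4th Tuesday is the 28th — 2043-04-28.
2043-04-28 is after 2043-04-26, so that is the next one.

2043-04-28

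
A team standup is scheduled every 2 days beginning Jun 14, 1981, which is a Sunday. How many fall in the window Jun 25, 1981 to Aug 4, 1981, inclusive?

Occurrences land 2·i days after Jun 14, 1981 for i = 0, 1, 2, …
Jun 25, 1981 is 11 days after the start; 11 ÷ 2 = 5 remainder 1; since the remainder is 1, round up to i = 6. First occurrence in the window: #7 on Jun 26, 1981 (6×2 = 12 days in).
Aug 4, 1981 is 51 days after the start; 51 ÷ 2 = 25 remainder 1. Last occurrence in the window: #26 on Aug 3, 1981.
Occurrences #7 through #26: 20 in total.

20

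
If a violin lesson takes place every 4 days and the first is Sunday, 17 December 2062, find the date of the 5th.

The 5th occurrence is 4 intervals after the first: 4 × 4 = 16 days after 17 December 2062.
December has 31 days — 14 days to the end of December leaves 2.
2 days into January → 2 January 2063.

2 January 2063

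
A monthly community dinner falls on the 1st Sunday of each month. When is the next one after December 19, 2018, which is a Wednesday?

December 2018 starts on a Saturday, so its 1st Sunday is December 2, 2018 (1 day in).
That is not after December 19, 2018, so look at January 2019.
January 2019 starts on a Tuesday, so its 1st Sunday is January 6, 2019 (5 days in).

January 6, 2019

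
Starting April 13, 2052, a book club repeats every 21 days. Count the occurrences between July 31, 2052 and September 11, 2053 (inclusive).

19

Occurrences land 21·i days after April 13, 2052 for i = 0, 1, 2, …
July 31, 2052 is 109 days after the start; 109 ÷ 21 = 5 remainder 4; since the remainder is 4, round up to i = 6. First occurrence in the window: #7 on August 17, 2052 (6×21 = 126 days in).
September 11, 2053 is 516 days after the start; 516 ÷ 21 = 24 remainder 12. Last occurrence in the window: #25 on August 30, 2053.
Occurrences #7 through #25: 19 in total.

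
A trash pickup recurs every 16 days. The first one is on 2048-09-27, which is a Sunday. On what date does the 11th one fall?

The 11th occurrence is 10 intervals after the first: 10 × 16 = 160 days after 2048-09-27.
September has 30 days — 3 days to the end of September leaves 157.
October has 31 days (126 left).
November has 30 days (96 left).
December has 31 days (65 left).
January has 31 days (34 left).
February has 28 days (6 left).
6 days into March → 2049-03-06.

2049-03-06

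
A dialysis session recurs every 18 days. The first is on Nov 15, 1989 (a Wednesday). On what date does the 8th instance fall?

Mar 21, 1990

The 8th occurrence is 7 intervals after the first: 7 × 18 = 126 days after Nov 15, 1989.
Nov has 30 days — 15 days to the end of Nov leaves 111.
Dec has 31 days (80 left).
Jan has 31 days (49 left).
Feb has 28 days (21 left).
21 days into Mar → Mar 21, 1990.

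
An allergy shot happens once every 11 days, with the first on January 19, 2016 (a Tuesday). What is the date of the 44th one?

The 44th occurrence is 43 intervals after the first: 43 × 11 = 473 days after January 19, 2016.
January has 31 days — 12 days to the end of January leaves 461.
From end of January to end of 2016 is 335 days (126 left).
January has 31 days (95 left).
February has 28 days (67 left).
March has 31 days (36 left).
April has 30 days (6 left).
6 days into May → May 6, 2017.

May 6, 2017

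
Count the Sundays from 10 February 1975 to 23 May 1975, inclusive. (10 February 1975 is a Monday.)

14

10 February 1975 is a Monday; the first Sunday on or after it is 16 February 1975 (6 days later).
From 16 February 1975 to 23 May 1975: 12 + 31 + 30 + 23 = 96 days (rest of February, March, April, May).
96 ÷ 7 = 13 full weeks with remainder 5, so 13 more Sundays after the first → 14.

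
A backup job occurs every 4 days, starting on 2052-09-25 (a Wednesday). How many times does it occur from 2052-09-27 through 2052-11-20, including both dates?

Occurrences land 4·i days after 2052-09-25 for i = 0, 1, 2, …
2052-09-27 is 2 days after the start; 2 ÷ 4 = 0 remainder 2; since the remainder is 2, round up to i = 1. First occurrence in the window: #2 on 2052-09-29 (1×4 = 4 days in).
2052-11-20 is 56 days after the start; 56 ÷ 4 = 14 remainder 0. Last occurrence in the window: #15 on 2052-11-20.
Occurrences #2 through #15: 14 in total.

14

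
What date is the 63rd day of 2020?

March 3, 2020

January has 31 days (63 − 31 = 32 remain).
February has 29 days (32 − 29 = 3 remain).
3 into March → March 3.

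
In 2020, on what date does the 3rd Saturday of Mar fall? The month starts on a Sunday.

Mar 21, 2020

Mar 2020 begins on a Sunday, so the first Saturday is Mar 7 (6 days later).
The 3rd Saturday is 2 weeks later: 7 + 14 = 21.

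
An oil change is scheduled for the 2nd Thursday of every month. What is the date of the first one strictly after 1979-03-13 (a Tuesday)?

1979-04-12

March 1979 starts on a Thursday; its first Thursday is the 1st, so the 2nd Thursday is the 8th — 1979-03-08.
That is not after 1979-03-13, so look at April 1979.
April 1979 starts on a Sunday; its first Thursday is the 5th, so the 2nd Thursday is the 12th — 1979-04-12.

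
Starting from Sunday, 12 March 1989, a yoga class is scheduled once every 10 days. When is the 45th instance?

26 May 1990

The 45th occurrence is 44 intervals after the first: 44 × 10 = 440 days after 12 March 1989.
March has 31 days — 19 days to the end of March leaves 421.
From end of March to end of 1989 is 275 days (146 left).
January has 31 days (115 left).
February has 28 days (87 left).
March has 31 days (56 left).
April has 30 days (26 left).
26 days into May → 26 May 1990.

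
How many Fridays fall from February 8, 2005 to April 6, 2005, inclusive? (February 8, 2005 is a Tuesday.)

8

February 8, 2005 is a Tuesday; the first Friday on or after it is February 11, 2005 (3 days later).
From February 11, 2005 to April 6, 2005: 17 + 31 + 6 = 54 days (rest of February, March, April).
54 ÷ 7 = 7 full weeks with remainder 5, so 7 more Fridays after the first → 8.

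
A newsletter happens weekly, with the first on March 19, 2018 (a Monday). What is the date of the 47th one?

February 4, 2019

The 47th occurrence is 46 intervals after the first: 46 × 7 = 322 days after March 19, 2018.
March has 31 days — 12 days to the end of March leaves 310.
April has 30 days (280 left).
May has 31 days (249 left).
June has 30 days (219 left).
July has 31 days (188 left).
August has 31 days (157 left).
September has 30 days (127 left).
October has 31 days (96 left).
November has 30 days (66 left).
December has 31 days (35 left).
January has 31 days (4 left).
4 days into February → February 4, 2019.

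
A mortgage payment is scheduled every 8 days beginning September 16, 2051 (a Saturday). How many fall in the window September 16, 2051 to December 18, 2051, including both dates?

Occurrences land 8·i days after September 16, 2051 for i = 0, 1, 2, …
The window opens on the start date, so the first occurrence inside is #1 on September 16, 2051.
December 18, 2051 is 93 days after the start; 93 ÷ 8 = 11 remainder 5. Last occurrence in the window: #12 on December 13, 2051.
Occurrences #1 through #12: 12 in total.

12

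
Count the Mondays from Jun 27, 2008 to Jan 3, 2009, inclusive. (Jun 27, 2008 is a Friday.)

27

Jun 27, 2008 is a Friday; the first Monday on or after it is Jun 30, 2008 (3 days later).
From Jun 30, 2008 to Jan 3, 2009: 0 + 31 + 31 + 30 + 31 + 30 + 31 + 3 = 187 days (rest of Jun, Jul, Aug, Sep, Oct, Nov, Dec, Jan).
187 ÷ 7 = 26 full weeks with remainder 5, so 26 more Mondays after the first → 27.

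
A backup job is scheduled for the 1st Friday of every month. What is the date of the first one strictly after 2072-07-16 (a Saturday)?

July 2072 starts on a Friday, so its 1st Friday is 2072-07-01.
That is not after 2072-07-16, so look at August 2072.
August 2072 starts on a Monday, so its 1st Friday is 2072-08-05 (4 days in).

2072-08-05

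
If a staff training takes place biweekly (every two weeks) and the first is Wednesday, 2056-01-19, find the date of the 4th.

The 4th occurrence is 3 intervals after the first: 3 × 14 = 42 days after 2056-01-19.
January has 31 days — 12 days to the end of January leaves 30.
February has 29 days (1 left).
1 day into March → 2056-03-01.

2056-03-01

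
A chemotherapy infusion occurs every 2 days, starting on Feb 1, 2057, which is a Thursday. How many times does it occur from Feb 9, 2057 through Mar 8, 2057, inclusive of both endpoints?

14

Occurrences land 2·i days after Feb 1, 2057 for i = 0, 1, 2, …
Feb 9, 2057 is 8 days after the start; 8 ÷ 2 = 4 remainder 0. First occurrence in the window: #5 on Feb 9, 2057 (4×2 = 8 days in).
Mar 8, 2057 is 35 days after the start; 35 ÷ 2 = 17 remainder 1. Last occurrence in the window: #18 on Mar 7, 2057.
Occurrences #5 through #18: 14 in total.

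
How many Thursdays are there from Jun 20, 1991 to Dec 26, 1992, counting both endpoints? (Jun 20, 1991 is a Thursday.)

80

Jun 20, 1991 is a Thursday; the first Thursday on or after it is Jun 20, 1991.
From Jun 20, 1991 to Dec 26, 1992: 194 + 361 = 555 days (rest of 1991, to Dec 26, 1992 in 1992).
555 ÷ 7 = 79 full weeks with remainder 2, so 79 more Thursdays after the first → 80.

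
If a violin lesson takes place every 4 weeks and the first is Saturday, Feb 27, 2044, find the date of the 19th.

The 19th occurrence is 18 intervals after the first: 18 × 28 = 504 days after Feb 27, 2044.
Feb has 29 days — 2 days to the end of Feb leaves 502.
From end of Feb to end of 2044 is 306 days (196 left).
Jan has 31 days (165 left).
Feb has 28 days (137 left).
Mar has 31 days (106 left).
Apr has 30 days (76 left).
May has 31 days (45 left).
Jun has 30 days (15 left).
15 days into Jul → Jul 15, 2045.

Jul 15, 2045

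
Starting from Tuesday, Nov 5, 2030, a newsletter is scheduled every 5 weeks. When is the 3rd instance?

The 3rd occurrence is 2 intervals after the first: 2 × 35 = 70 days after Nov 5, 2030.
Nov has 30 days — 25 days to the end of Nov leaves 45.
Dec has 31 days (14 left).
14 days into Jan → Jan 14, 2031.

Jan 14, 2031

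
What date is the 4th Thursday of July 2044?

The first Thursday of July 2044 is July 7.
The 4th Thursday is 3 weeks later: 7 + 21 = 28.

28 July 2044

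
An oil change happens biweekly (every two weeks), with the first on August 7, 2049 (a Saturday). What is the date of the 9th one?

November 27, 2049

The 9th occurrence is 8 intervals after the first: 8 × 14 = 112 days after August 7, 2049.
August has 31 days — 24 days to the end of August leaves 88.
September has 30 days (58 left).
October has 31 days (27 left).
27 days into November → November 27, 2049.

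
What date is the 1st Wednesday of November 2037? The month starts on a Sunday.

November 2037 begins on a Sunday, so the first Wednesday is November 4 (3 days later).

4 November 2037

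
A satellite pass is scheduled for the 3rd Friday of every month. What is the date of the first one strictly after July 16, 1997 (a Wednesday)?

July 18, 1997

July 1997 starts on a Tuesday; its first Friday is the 4th, so the 3rd Friday is the 18th — July 18, 1997.
July 18, 1997 is after July 16, 1997, so that is the next one.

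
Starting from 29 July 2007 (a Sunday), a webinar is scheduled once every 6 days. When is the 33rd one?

6 February 2008

The 33rd occurrence is 32 intervals after the first: 32 × 6 = 192 days after 29 July 2007.
July has 31 days — 2 days to the end of July leaves 190.
August has 31 days (159 left).
September has 30 days (129 left).
October has 31 days (98 left).
November has 30 days (68 left).
December has 31 days (37 left).
January has 31 days (6 left).
6 days into February → 6 February 2008.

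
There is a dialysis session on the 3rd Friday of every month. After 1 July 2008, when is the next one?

18 July 2008

July 2008 starts on a Tuesday; its first Friday is the 4th, so the 3rd Friday is the 18th — 18 July 2008.
18 July 2008 is after 1 July 2008, so that is the next one.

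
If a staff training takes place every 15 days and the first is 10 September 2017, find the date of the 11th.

7 February 2018

The 11th occurrence is 10 intervals after the first: 10 × 15 = 150 days after 10 September 2017.
September has 30 days — 20 days to the end of September leaves 130.
October has 31 days (99 left).
November has 30 days (69 left).
December has 31 days (38 left).
January has 31 days (7 left).
7 days into February → 7 February 2018.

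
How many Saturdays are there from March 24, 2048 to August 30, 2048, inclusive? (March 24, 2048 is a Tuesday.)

23

March 24, 2048 is a Tuesday; the first Saturday on or after it is March 28, 2048 (4 days later).
From March 28, 2048 to August 30, 2048: 3 + 30 + 31 + 30 + 31 + 30 = 155 days (rest of March, April, May, June, July, August).
155 ÷ 7 = 22 full weeks with remainder 1, so 22 more Saturdays after the first → 23.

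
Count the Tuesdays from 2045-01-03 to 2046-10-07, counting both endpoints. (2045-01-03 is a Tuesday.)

2045-01-03 is a Tuesday; the first Tuesday on or after it is 2045-01-03.
From 2045-01-03 to 2046-10-07: 362 + 280 = 642 days (rest of 2045, to 2046-10-07 in 2046).
642 ÷ 7 = 91 full weeks with remainder 5, so 91 more Tuesdays after the first → 92.

92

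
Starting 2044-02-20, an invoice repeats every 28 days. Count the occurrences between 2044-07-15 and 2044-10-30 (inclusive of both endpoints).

Occurrences land 28·i days after 2044-02-20 for i = 0, 1, 2, …
2044-07-15 is 146 days after the start; 146 ÷ 28 = 5 remainder 6; since the remainder is 6, round up to i = 6. First occurrence in the window: #7 on 2044-08-06 (6×28 = 168 days in).
2044-10-30 is 253 days after the start; 253 ÷ 28 = 9 remainder 1. Last occurrence in the window: #10 on 2044-10-29.
Occurrences #7 through #10: 4 in total.

4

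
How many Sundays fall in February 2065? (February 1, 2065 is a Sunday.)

February 1, 2065 is a Sunday; the first Sunday on or after it is February 1, 2065.
From February 1, 2065 to February 28, 2065 is 28 − 1 = 27 days.
27 ÷ 7 = 3 full weeks with remainder 6, so 3 more Sundays after the first → 4.

4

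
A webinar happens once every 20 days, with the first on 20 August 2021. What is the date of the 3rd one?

The 3rd occurrence is 2 intervals after the first: 2 × 20 = 40 days after 20 August 2021.
August has 31 days — 11 days to the end of August leaves 29.
29 days into September → 29 September 2021.

29 September 2021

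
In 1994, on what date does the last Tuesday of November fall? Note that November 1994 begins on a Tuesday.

November 1994 begins on a Tuesday, so the first Tuesday is November 1.
November 1994 has 30 days. Adding weeks: 1, 8, 15, 22, 29 — the last one ≤ 30 is the 29th.

29 November 1994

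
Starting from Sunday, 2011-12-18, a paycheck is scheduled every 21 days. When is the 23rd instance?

2013-03-24

The 23rd occurrence is 22 intervals after the first: 22 × 21 = 462 days after 2011-12-18.
December has 31 days — 13 days to the end of December leaves 449.
2012 has 366 days (83 left).
January has 31 days (52 left).
February has 28 days (24 left).
24 days into March → 2013-03-24.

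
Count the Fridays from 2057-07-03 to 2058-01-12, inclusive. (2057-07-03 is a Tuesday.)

28

2057-07-03 is a Tuesday; the first Friday on or after it is 2057-07-06 (3 days later).
From 2057-07-06 to 2058-01-12: 25 + 31 + 30 + 31 + 30 + 31 + 12 = 190 days (rest of July, August, September, October, November, December, January).
190 ÷ 7 = 27 full weeks with remainder 1, so 27 more Fridays after the first → 28.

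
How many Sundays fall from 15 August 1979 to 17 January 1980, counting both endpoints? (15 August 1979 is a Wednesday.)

22

15 August 1979 is a Wednesday; the first Sunday on or after it is 19 August 1979 (4 days later).
From 19 August 1979 to 17 January 1980: 12 + 30 + 31 + 30 + 31 + 17 = 151 days (rest of August, September, October, November, December, January).
151 ÷ 7 = 21 full weeks with remainder 4, so 21 more Sundays after the first → 22.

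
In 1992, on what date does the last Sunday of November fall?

The first Sunday of November 1992 is November 1.
November 1992 has 30 days. Adding weeks: 1, 8, 15, 22, 29 — the last one ≤ 30 is the 29th.

November 29, 1992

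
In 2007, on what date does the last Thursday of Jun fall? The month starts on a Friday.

Jun 28, 2007

Jun 2007 begins on a Friday, so the first Thursday is Jun 7 (6 days later).
Jun 2007 has 30 days. Adding weeks: 7, 14, 21, 28 — the last one ≤ 30 is the 28th.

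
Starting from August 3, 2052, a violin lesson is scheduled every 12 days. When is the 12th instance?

The 12th occurrence is 11 intervals after the first: 11 × 12 = 132 days after August 3, 2052.
August has 31 days — 28 days to the end of August leaves 104.
September has 30 days (74 left).
October has 31 days (43 left).
November has 30 days (13 left).
13 days into December → December 13, 2052.

December 13, 2052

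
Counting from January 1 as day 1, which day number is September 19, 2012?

263

Days in months before September: 31 + 29 + 31 + 30 + 31 + 30 + 31 + 31 = 244.
Plus 19 days into September → day 263.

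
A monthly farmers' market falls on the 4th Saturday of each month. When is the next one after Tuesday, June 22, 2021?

June 2021 starts on a Tuesday; its first Saturday is the 5th, so the 4th Saturday is the 26th — June 26, 2021.
June 26, 2021 is after June 22, 2021, so that is the next one.

June 26, 2021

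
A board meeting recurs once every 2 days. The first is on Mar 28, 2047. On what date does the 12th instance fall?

The 12th occurrence is 11 intervals after the first: 11 × 2 = 22 days after Mar 28, 2047.
Mar has 31 days — 3 days to the end of Mar leaves 19.
19 days into Apr → Apr 19, 2047.

Apr 19, 2047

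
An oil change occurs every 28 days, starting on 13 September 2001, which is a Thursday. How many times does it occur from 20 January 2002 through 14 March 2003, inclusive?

Occurrences land 28·i days after 13 September 2001 for i = 0, 1, 2, …
20 January 2002 is 129 days after the start; 129 ÷ 28 = 4 remainder 17; since the remainder is 17, round up to i = 5. First occurrence in the window: #6 on 31 January 2002 (5×28 = 140 days in).
14 March 2003 is 547 days after the start; 547 ÷ 28 = 19 remainder 15. Last occurrence in the window: #20 on 27 February 2003.
Occurrences #6 through #20: 15 in total.

15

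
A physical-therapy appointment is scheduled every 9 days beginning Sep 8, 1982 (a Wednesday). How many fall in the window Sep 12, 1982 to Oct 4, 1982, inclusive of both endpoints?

Occurrences land 9·i days after Sep 8, 1982 for i = 0, 1, 2, …
Sep 12, 1982 is 4 days after the start; 4 ÷ 9 = 0 remainder 4; since the remainder is 4, round up to i = 1. First occurrence in the window: #2 on Sep 17, 1982 (1×9 = 9 days in).
Oct 4, 1982 is 26 days after the start; 26 ÷ 9 = 2 remainder 8. Last occurrence in the window: #3 on Sep 26, 1982.
Occurrences #2 through #3: 2 in total.

2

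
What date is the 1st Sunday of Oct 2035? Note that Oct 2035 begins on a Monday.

Oct 7, 2035

Oct 2035 begins on a Monday, so the first Sunday is Oct 7 (6 days later).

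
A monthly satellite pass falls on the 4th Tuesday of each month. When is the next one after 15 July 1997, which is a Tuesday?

22 July 1997

July 1997 starts on a Tuesday; its first Tuesday is the 1st, so the 4th Tuesday is the 22nd — 22 July 1997.
22 July 1997 is after 15 July 1997, so that is the next one.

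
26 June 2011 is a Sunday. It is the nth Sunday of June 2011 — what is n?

4th

Day 26 falls in week ⌈26/7⌉ of the month.
Days 1–7 hold the 1st Sunday, 8–14 the 2nd, 15–21 the 3rd, 22–28 the 4th, 29–31 the 5th.
26 is in the range for the 4th.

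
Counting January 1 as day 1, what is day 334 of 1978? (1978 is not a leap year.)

November 30, 1978

January has 31 days (334 − 31 = 303 remain).
February has 28 days (303 − 28 = 275 remain).
March has 31 days (275 − 31 = 244 remain).
April has 30 days (244 − 30 = 214 remain).
May has 31 days (214 − 31 = 183 remain).
June has 30 days (183 − 30 = 153 remain).
July has 31 days (153 − 31 = 122 remain).
August has 31 days (122 − 31 = 91 remain).
September has 30 days (91 − 30 = 61 remain).
October has 31 days (61 − 31 = 30 remain).
30 into November → November 30.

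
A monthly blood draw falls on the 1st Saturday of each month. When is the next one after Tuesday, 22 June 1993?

3 July 1993

June 1993 starts on a Tuesday, so its 1st Saturday is 5 June 1993 (4 days in).
That is not after 22 June 1993, so look at July 1993.
July 1993 starts on a Thursday, so its 1st Saturday is 3 July 1993 (2 days in).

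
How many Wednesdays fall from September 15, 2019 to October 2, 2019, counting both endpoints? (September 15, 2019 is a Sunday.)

September 15, 2019 is a Sunday; the first Wednesday on or after it is September 18, 2019 (3 days later).
From September 18, 2019 to October 2, 2019: 12 + 2 = 14 days (rest of September, October).
14 ÷ 7 = 2 full weeks with remainder 0, so 2 more Wednesdays after the first → 3.

3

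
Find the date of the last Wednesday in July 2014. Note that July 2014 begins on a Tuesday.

July 2014 begins on a Tuesday, so the first Wednesday is July 2 (1 day later).
July 2014 has 31 days. Adding weeks: 2, 9, 16, 23, 30 — the last one ≤ 31 is the 30th.

2014-07-30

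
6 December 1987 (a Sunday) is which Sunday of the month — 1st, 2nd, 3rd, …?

Day 6 falls in week ⌈6/7⌉ of the month.
Days 1–7 hold the 1st Sunday, 8–14 the 2nd, 15–21 the 3rd, 22–28 the 4th, 29–31 the 5th.
6 is in the range for the 1st.

1st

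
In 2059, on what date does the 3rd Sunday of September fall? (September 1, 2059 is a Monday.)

21 September 2059

September 2059 begins on a Monday, so the first Sunday is September 7 (6 days later).
The 3rd Sunday is 2 weeks later: 7 + 14 = 21.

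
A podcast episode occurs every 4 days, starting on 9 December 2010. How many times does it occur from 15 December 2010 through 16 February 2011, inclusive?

16

Occurrences land 4·i days after 9 December 2010 for i = 0, 1, 2, …
15 December 2010 is 6 days after the start; 6 ÷ 4 = 1 remainder 2; since the remainder is 2, round up to i = 2. First occurrence in the window: #3 on 17 December 2010 (2×4 = 8 days in).
16 February 2011 is 69 days after the start; 69 ÷ 4 = 17 remainder 1. Last occurrence in the window: #18 on 15 February 2011.
Occurrences #3 through #18: 16 in total.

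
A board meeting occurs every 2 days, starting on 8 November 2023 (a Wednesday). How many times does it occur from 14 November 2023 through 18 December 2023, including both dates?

Occurrences land 2·i days after 8 November 2023 for i = 0, 1, 2, …
14 November 2023 is 6 days after the start; 6 ÷ 2 = 3 remainder 0. First occurrence in the window: #4 on 14 November 2023 (3×2 = 6 days in).
18 December 2023 is 40 days after the start; 40 ÷ 2 = 20 remainder 0. Last occurrence in the window: #21 on 18 December 2023.
Occurrences #4 through #21: 18 in total.

18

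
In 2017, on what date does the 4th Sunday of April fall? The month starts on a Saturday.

April 2017 begins on a Saturday, so the first Sunday is April 2 (1 day later).
The 4th Sunday is 3 weeks later: 2 + 21 = 23.

2017-04-23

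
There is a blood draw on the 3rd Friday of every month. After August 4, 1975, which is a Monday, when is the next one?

August 15, 1975

August 1975 starts on a Friday; its first Friday is the 1st, so the 3rd Friday is the 15th — August 15, 1975.
August 15, 1975 is after August 4, 1975, so that is the next one.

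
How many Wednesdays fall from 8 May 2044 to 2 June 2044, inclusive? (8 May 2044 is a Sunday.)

4

8 May 2044 is a Sunday; the first Wednesday on or after it is 11 May 2044 (3 days later).
From 11 May 2044 to 2 June 2044: 20 + 2 = 22 days (rest of May, June).
22 ÷ 7 = 3 full weeks with remainder 1, so 3 more Wednesdays after the first → 4.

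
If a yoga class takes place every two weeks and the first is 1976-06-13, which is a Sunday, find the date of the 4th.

The 4th occurrence is 3 intervals after the first: 3 × 14 = 42 days after 1976-06-13.
June has 30 days — 17 days to the end of June leaves 25.
25 days into July → 1976-07-25.

1976-07-25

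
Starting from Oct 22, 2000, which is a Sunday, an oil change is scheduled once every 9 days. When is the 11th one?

The 11th occurrence is 10 intervals after the first: 10 × 9 = 90 days after Oct 22, 2000.
Oct has 31 days — 9 days to the end of Oct leaves 81.
Nov has 30 days (51 left).
Dec has 31 days (20 left).
20 days into Jan → Jan 20, 2001.

Jan 20, 2001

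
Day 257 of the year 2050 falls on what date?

January has 31 days (257 − 31 = 226 remain).
February has 28 days (226 − 28 = 198 remain).
March has 31 days (198 − 31 = 167 remain).
April has 30 days (167 − 30 = 137 remain).
May has 31 days (137 − 31 = 106 remain).
June has 30 days (106 − 30 = 76 remain).
July has 31 days (76 − 31 = 45 remain).
August has 31 days (45 − 31 = 14 remain).
14 into September → September 14.

14 September 2050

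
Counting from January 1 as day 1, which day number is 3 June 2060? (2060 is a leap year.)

155

Days in months before June: 31 + 29 + 31 + 30 + 31 = 152.
Plus 3 days into June → day 155.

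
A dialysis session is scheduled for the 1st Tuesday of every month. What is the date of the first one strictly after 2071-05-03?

May 2071 starts on a Friday, so its 1st Tuesday is 2071-05-05 (4 days in).
2071-05-05 is after 2071-05-03, so that is the next one.

2071-05-05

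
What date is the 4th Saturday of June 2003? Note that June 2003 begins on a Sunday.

2003-06-28

June 2003 begins on a Sunday, so the first Saturday is June 7 (6 days later).
The 4th Saturday is 3 weeks later: 7 + 21 = 28.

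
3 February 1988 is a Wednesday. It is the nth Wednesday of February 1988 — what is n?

1st

Day 3 falls in week ⌈3/7⌉ of the month.
Days 1–7 hold the 1st Wednesday, 8–14 the 2nd, 15–21 the 3rd, 22–28 the 4th, 29–31 the 5th.
3 is in the range for the 1st.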